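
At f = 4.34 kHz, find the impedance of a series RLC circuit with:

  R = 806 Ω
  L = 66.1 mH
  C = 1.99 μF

Step 1 — Angular frequency: ω = 2π·f = 2π·4340 = 2.727e+04 rad/s.
Step 2 — Component impedances:
  R: Z = R = 806 Ω
  L: Z = jωL = j·2.727e+04·0.0661 = 0 + j1802 Ω
  C: Z = 1/(jωC) = -j/(ω·C) = 0 - j18.43 Ω
Step 3 — Series combination: Z_total = R + L + C = 806 + j1784 Ω = 1958∠65.7° Ω.

Z = 806 + j1784 Ω = 1958∠65.7° Ω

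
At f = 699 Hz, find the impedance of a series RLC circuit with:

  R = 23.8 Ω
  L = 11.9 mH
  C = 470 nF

Step 1 — Angular frequency: ω = 2π·f = 2π·699 = 4392 rad/s.
Step 2 — Component impedances:
  R: Z = R = 23.8 Ω
  L: Z = jωL = j·4392·0.0119 = 0 + j52.26 Ω
  C: Z = 1/(jωC) = -j/(ω·C) = 0 - j484.4 Ω
Step 3 — Series combination: Z_total = R + L + C = 23.8 - j432.2 Ω = 432.8∠-86.8° Ω.

Z = 23.8 - j432.2 Ω = 432.8∠-86.8° Ω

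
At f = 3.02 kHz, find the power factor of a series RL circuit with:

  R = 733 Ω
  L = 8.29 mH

Step 1 — Angular frequency: ω = 2π·f = 2π·3020 = 1.898e+04 rad/s.
Step 2 — Component impedances:
  R: Z = R = 733 Ω
  L: Z = jωL = j·1.898e+04·0.00829 = 0 + j157.3 Ω
Step 3 — Series combination: Z_total = R + L = 733 + j157.3 Ω = 749.7∠12.1° Ω.
Step 4 — Power factor: PF = cos(φ) = Re(Z)/|Z| = 733/749.7 = 0.9777.
Step 5 — Type: Im(Z) = 157.3 ⇒ lagging (phase φ = 12.1°).

PF = 0.9777 (lagging, φ = 12.1°)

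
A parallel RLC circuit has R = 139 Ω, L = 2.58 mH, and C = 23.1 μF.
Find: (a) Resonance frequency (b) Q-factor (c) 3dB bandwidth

Step 1 — Resonance: ω₀ = 1/√(LC) = 1/√(0.00258·2.31e-05) = 4096 rad/s.
Step 2 — f₀ = ω₀/(2π) = 651.9 Hz.
Step 3 — Parallel Q: Q = R/(ω₀L) = 139/(4096·0.00258) = 13.15.
Step 4 — Bandwidth: Δω = ω₀/Q = 311.4 rad/s; BW = Δω/(2π) = 49.57 Hz.

(a) f₀ = 651.9 Hz  (b) Q = 13.15  (c) BW = 49.57 Hz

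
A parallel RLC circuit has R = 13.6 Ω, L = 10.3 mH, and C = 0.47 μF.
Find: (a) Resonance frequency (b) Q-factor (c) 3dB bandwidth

Step 1 — Resonance: ω₀ = 1/√(LC) = 1/√(0.0103·4.7e-07) = 1.437e+04 rad/s.
Step 2 — f₀ = ω₀/(2π) = 2287 Hz.
Step 3 — Parallel Q: Q = R/(ω₀L) = 13.6/(1.437e+04·0.0103) = 0.09187.
Step 4 — Bandwidth: Δω = ω₀/Q = 1.564e+05 rad/s; BW = Δω/(2π) = 2.49e+04 Hz.

(a) f₀ = 2287 Hz  (b) Q = 0.09187  (c) BW = 2.49e+04 Hz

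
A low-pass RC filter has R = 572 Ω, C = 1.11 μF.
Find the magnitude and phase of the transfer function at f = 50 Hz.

Step 1 — Angular frequency: ω = 2π·50 = 314.2 rad/s.
Step 2 — Transfer function: H(jω) = 1/(1 + jωRC).
Step 3 — Denominator: 1 + jωRC = 1 + j·314.2·572·1.11e-06 = 1 + j0.1995.
Step 4 — H = 0.9617 - j0.1918.
Step 5 — Magnitude: |H| = 0.9807 (-0.2 dB); phase: φ = -11.3°.

|H| = 0.9807 (-0.2 dB), φ = -11.3°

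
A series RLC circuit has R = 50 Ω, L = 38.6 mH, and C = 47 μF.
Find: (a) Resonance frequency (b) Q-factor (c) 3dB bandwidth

Step 1 — Resonance: ω₀ = 1/√(LC) = 1/√(0.0386·4.7e-05) = 742.4 rad/s.
Step 2 — f₀ = ω₀/(2π) = 118.2 Hz.
Step 3 — Series Q: Q = ω₀L/R = 742.4·0.0386/50 = 0.5732.
Step 4 — Bandwidth: Δω = ω₀/Q = 1295 rad/s; BW = Δω/(2π) = 206.2 Hz.

(a) f₀ = 118.2 Hz  (b) Q = 0.5732  (c) BW = 206.2 Hz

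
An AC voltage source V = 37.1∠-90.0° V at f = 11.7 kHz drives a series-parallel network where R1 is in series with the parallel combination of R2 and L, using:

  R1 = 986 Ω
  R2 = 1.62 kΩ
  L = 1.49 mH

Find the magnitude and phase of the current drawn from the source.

Step 1 — Angular frequency: ω = 2π·f = 2π·1.17e+04 = 7.351e+04 rad/s.
Step 2 — Component impedances:
  R1: Z = R = 986 Ω
  R2: Z = R = 1620 Ω
  L: Z = jωL = j·7.351e+04·0.00149 = 0 + j109.5 Ω
Step 3 — Parallel branch: R2 || L = 1/(1/R2 + 1/L) = 7.372 + j109 Ω.
Step 4 — Series with R1: Z_total = R1 + (R2 || L) = 993.4 + j109 Ω = 999.3∠6.3° Ω.
Step 5 — Source phasor: V = 37.1∠-90.0° V = 0 - j37.1 V.
Step 6 — Ohm's law: I = V / Z_total = (0 - j37.1) / (993.4 + j109) = -0.004051 - j0.0369 A.
Step 7 — Convert to polar: |I| = 0.03712 A, ∠I = -96.3°.

I = 0.03712∠-96.3° A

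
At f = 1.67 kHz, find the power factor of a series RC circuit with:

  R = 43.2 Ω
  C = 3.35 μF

Step 1 — Angular frequency: ω = 2π·f = 2π·1670 = 1.049e+04 rad/s.
Step 2 — Component impedances:
  R: Z = R = 43.2 Ω
  C: Z = 1/(jωC) = -j/(ω·C) = 0 - j28.45 Ω
Step 3 — Series combination: Z_total = R + C = 43.2 - j28.45 Ω = 51.73∠-33.4° Ω.
Step 4 — Power factor: PF = cos(φ) = Re(Z)/|Z| = 43.2/51.726 = 0.8352.
Step 5 — Type: Im(Z) = -28.45 ⇒ leading (phase φ = -33.4°).

PF = 0.8352 (leading, φ = -33.4°)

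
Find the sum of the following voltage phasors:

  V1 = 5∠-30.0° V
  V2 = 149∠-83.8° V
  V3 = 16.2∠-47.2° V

Step 1 — Convert each phasor to rectangular form:
  V1 = 5·(cos(-30.0°) + j·sin(-30.0°)) = 4.33 - j2.5 V
  V2 = 149·(cos(-83.8°) + j·sin(-83.8°)) = 16.09 - j148.1 V
  V3 = 16.2·(cos(-47.2°) + j·sin(-47.2°)) = 11.01 - j11.89 V
Step 2 — Sum components: V_total = 31.43 - j162.5 V.
Step 3 — Convert to polar: |V_total| = 165.5 V, ∠V_total = -79.1°.

V_total = 165.5∠-79.1° V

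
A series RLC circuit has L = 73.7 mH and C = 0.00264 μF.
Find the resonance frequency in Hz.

Step 1 — Resonance condition Im(Z)=0 gives ω₀ = 1/√(LC).
Step 2 — ω₀ = 1/√(0.0737·2.64e-09) = 7.169e+04 rad/s.
Step 3 — f₀ = ω₀/(2π) = 1.141e+04 Hz.

f₀ = 1.141e+04 Hz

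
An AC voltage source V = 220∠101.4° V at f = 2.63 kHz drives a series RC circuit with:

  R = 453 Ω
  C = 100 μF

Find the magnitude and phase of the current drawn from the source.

Step 1 — Angular frequency: ω = 2π·f = 2π·2630 = 1.652e+04 rad/s.
Step 2 — Component impedances:
  R: Z = R = 453 Ω
  C: Z = 1/(jωC) = -j/(ω·C) = 0 - j0.6052 Ω
Step 3 — Series combination: Z_total = R + C = 453 - j0.6052 Ω = 453∠-0.1° Ω.
Step 4 — Source phasor: V = 220∠101.4° V = -43.48 + j215.7 V.
Step 5 — Ohm's law: I = V / Z_total = (-43.48 + j215.7) / (453 - j0.6052) = -0.09663 + j0.4759 A.
Step 6 — Convert to polar: |I| = 0.4857 A, ∠I = 101.5°.

I = 0.4857∠101.5° A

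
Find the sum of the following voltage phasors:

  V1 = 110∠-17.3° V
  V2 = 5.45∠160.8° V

Step 1 — Convert each phasor to rectangular form:
  V1 = 110·(cos(-17.3°) + j·sin(-17.3°)) = 105 - j32.71 V
  V2 = 5.45·(cos(160.8°) + j·sin(160.8°)) = -5.147 + j1.792 V
Step 2 — Sum components: V_total = 99.88 - j30.92 V.
Step 3 — Convert to polar: |V_total| = 104.6 V, ∠V_total = -17.2°.

V_total = 104.6∠-17.2° V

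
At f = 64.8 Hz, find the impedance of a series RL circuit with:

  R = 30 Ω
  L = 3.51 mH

Step 1 — Angular frequency: ω = 2π·f = 2π·64.8 = 407.2 rad/s.
Step 2 — Component impedances:
  R: Z = R = 30 Ω
  L: Z = jωL = j·407.2·0.00351 = 0 + j1.429 Ω
Step 3 — Series combination: Z_total = R + L = 30 + j1.429 Ω = 30.03∠2.7° Ω.

Z = 30 + j1.429 Ω = 30.03∠2.7° Ω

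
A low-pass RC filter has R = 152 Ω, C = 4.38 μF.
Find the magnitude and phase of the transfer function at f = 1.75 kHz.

Step 1 — Angular frequency: ω = 2π·1750 = 1.1e+04 rad/s.
Step 2 — Transfer function: H(jω) = 1/(1 + jωRC).
Step 3 — Denominator: 1 + jωRC = 1 + j·1.1e+04·152·4.38e-06 = 1 + j7.32.
Step 4 — H = 0.01832 - j0.1341.
Step 5 — Magnitude: |H| = 0.1353 (-17.4 dB); phase: φ = -82.2°.

|H| = 0.1353 (-17.4 dB), φ = -82.2°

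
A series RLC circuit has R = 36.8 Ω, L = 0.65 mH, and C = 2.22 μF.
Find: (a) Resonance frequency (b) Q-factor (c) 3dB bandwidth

Step 1 — Resonance: ω₀ = 1/√(LC) = 1/√(0.00065·2.22e-06) = 2.632e+04 rad/s.
Step 2 — f₀ = ω₀/(2π) = 4190 Hz.
Step 3 — Series Q: Q = ω₀L/R = 2.632e+04·0.00065/36.8 = 0.465.
Step 4 — Bandwidth: Δω = ω₀/Q = 5.662e+04 rad/s; BW = Δω/(2π) = 9011 Hz.

(a) f₀ = 4190 Hz  (b) Q = 0.465  (c) BW = 9011 Hz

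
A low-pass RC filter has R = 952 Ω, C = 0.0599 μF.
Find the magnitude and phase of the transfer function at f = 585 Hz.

Step 1 — Angular frequency: ω = 2π·585 = 3676 rad/s.
Step 2 — Transfer function: H(jω) = 1/(1 + jωRC).
Step 3 — Denominator: 1 + jωRC = 1 + j·3676·952·5.99e-08 = 1 + j0.2096.
Step 4 — H = 0.9579 - j0.2008.
Step 5 — Magnitude: |H| = 0.9787 (-0.2 dB); phase: φ = -11.8°.

|H| = 0.9787 (-0.2 dB), φ = -11.8°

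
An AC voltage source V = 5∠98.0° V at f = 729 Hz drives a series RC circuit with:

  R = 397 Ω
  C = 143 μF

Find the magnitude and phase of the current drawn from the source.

Step 1 — Angular frequency: ω = 2π·f = 2π·729 = 4580 rad/s.
Step 2 — Component impedances:
  R: Z = R = 397 Ω
  C: Z = 1/(jωC) = -j/(ω·C) = 0 - j1.527 Ω
Step 3 — Series combination: Z_total = R + C = 397 - j1.527 Ω = 397∠-0.2° Ω.
Step 4 — Source phasor: V = 5∠98.0° V = -0.6959 + j4.951 V.
Step 5 — Ohm's law: I = V / Z_total = (-0.6959 + j4.951) / (397 - j1.527) = -0.001801 + j0.01246 A.
Step 6 — Convert to polar: |I| = 0.01259 A, ∠I = 98.2°.

I = 0.01259∠98.2° A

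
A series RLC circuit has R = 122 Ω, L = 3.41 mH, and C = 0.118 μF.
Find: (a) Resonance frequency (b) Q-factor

Step 1 — Resonance condition Im(Z)=0 gives ω₀ = 1/√(LC).
Step 2 — ω₀ = 1/√(0.00341·1.18e-07) = 4.985e+04 rad/s.
Step 3 — f₀ = ω₀/(2π) = 7934 Hz.
Step 4 — Series Q: Q = ω₀L/R = 4.985e+04·0.00341/122 = 1.393.

(a) f₀ = 7934 Hz  (b) Q = 1.393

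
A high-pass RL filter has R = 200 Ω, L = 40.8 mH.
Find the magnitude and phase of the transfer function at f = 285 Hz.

Step 1 — Angular frequency: ω = 2π·285 = 1791 rad/s.
Step 2 — Transfer function: H(jω) = jωL/(R + jωL).
Step 3 — Numerator jωL = j·73.06; denominator R + jωL = 200 + j73.06.
Step 4 — H = 0.1177 + j0.3223.
Step 5 — Magnitude: |H| = 0.3431 (-9.3 dB); phase: φ = 69.9°.

|H| = 0.3431 (-9.3 dB), φ = 69.9°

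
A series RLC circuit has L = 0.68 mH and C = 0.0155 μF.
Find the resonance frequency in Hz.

Step 1 — Resonance condition Im(Z)=0 gives ω₀ = 1/√(LC).
Step 2 — ω₀ = 1/√(0.00068·1.55e-08) = 3.08e+05 rad/s.
Step 3 — f₀ = ω₀/(2π) = 4.902e+04 Hz.

f₀ = 4.902e+04 Hz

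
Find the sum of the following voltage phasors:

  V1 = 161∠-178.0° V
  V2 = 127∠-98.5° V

Step 1 — Convert each phasor to rectangular form:
  V1 = 161·(cos(-178.0°) + j·sin(-178.0°)) = -160.9 - j5.619 V
  V2 = 127·(cos(-98.5°) + j·sin(-98.5°)) = -18.77 - j125.6 V
Step 2 — Sum components: V_total = -179.7 - j131.2 V.
Step 3 — Convert to polar: |V_total| = 222.5 V, ∠V_total = -143.9°.

V_total = 222.5∠-143.9° V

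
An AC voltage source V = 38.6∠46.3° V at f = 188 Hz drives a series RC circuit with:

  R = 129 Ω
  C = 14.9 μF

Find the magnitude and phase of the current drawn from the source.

Step 1 — Angular frequency: ω = 2π·f = 2π·188 = 1181 rad/s.
Step 2 — Component impedances:
  R: Z = R = 129 Ω
  C: Z = 1/(jωC) = -j/(ω·C) = 0 - j56.82 Ω
Step 3 — Series combination: Z_total = R + C = 129 - j56.82 Ω = 141∠-23.8° Ω.
Step 4 — Source phasor: V = 38.6∠46.3° V = 26.67 + j27.91 V.
Step 5 — Ohm's law: I = V / Z_total = (26.67 + j27.91) / (129 - j56.82) = 0.09334 + j0.2574 A.
Step 6 — Convert to polar: |I| = 0.2738 A, ∠I = 70.1°.

I = 0.2738∠70.1° A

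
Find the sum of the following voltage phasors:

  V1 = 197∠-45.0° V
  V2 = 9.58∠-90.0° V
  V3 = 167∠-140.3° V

Step 1 — Convert each phasor to rectangular form:
  V1 = 197·(cos(-45.0°) + j·sin(-45.0°)) = 139.3 - j139.3 V
  V2 = 9.58·(cos(-90.0°) + j·sin(-90.0°)) = 0 - j9.58 V
  V3 = 167·(cos(-140.3°) + j·sin(-140.3°)) = -128.5 - j106.7 V
Step 2 — Sum components: V_total = 10.81 - j255.6 V.
Step 3 — Convert to polar: |V_total| = 255.8 V, ∠V_total = -87.6°.

V_total = 255.8∠-87.6° V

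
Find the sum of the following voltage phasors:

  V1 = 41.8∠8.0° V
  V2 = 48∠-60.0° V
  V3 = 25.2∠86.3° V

Step 1 — Convert each phasor to rectangular form:
  V1 = 41.8·(cos(8.0°) + j·sin(8.0°)) = 41.39 + j5.817 V
  V2 = 48·(cos(-60.0°) + j·sin(-60.0°)) = 24 - j41.57 V
  V3 = 25.2·(cos(86.3°) + j·sin(86.3°)) = 1.626 + j25.15 V
Step 2 — Sum components: V_total = 67.02 - j10.6 V.
Step 3 — Convert to polar: |V_total| = 67.85 V, ∠V_total = -9.0°.

V_total = 67.85∠-9.0° V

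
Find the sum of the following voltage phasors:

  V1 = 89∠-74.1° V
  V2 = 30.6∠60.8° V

Step 1 — Convert each phasor to rectangular form:
  V1 = 89·(cos(-74.1°) + j·sin(-74.1°)) = 24.38 - j85.59 V
  V2 = 30.6·(cos(60.8°) + j·sin(60.8°)) = 14.93 + j26.71 V
Step 2 — Sum components: V_total = 39.31 - j58.88 V.
Step 3 — Convert to polar: |V_total| = 70.8 V, ∠V_total = -56.3°.

V_total = 70.8∠-56.3° V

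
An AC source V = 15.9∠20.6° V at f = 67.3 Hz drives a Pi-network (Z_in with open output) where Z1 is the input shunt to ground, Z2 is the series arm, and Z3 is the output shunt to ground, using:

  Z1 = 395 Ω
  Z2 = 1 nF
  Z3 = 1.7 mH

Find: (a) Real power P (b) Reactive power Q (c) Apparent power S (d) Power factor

Step 1 — Angular frequency: ω = 2π·f = 2π·67.3 = 422.9 rad/s.
Step 2 — Component impedances:
  Z1: Z = R = 395 Ω
  Z2: Z = 1/(jωC) = -j/(ω·C) = 0 - j2.365e+06 Ω
  Z3: Z = jωL = j·422.9·0.0017 = 0 + j0.7189 Ω
Step 3 — With open output, the series arm Z2 and the output shunt Z3 appear in series to ground: Z2 + Z3 = 0 - j2.365e+06 Ω.
Step 4 — Parallel with input shunt Z1: Z_in = Z1 || (Z2 + Z3) = 395 - j0.06598 Ω = 395∠-0.0° Ω.
Step 5 — Source phasor: V = 15.9∠20.6° V = 14.88 + j5.594 V.
Step 6 — Current: I = V / Z = 0.03768 + j0.01417 A = 0.04025∠20.6° A.
Step 7 — Complex power: S = V·I* = 0.64 - j0.0001069 VA.
Step 8 — Real power: P = Re(S) = 0.64 W.
Step 9 — Reactive power: Q = Im(S) = -0.0001069 VAR.
Step 10 — Apparent power: |S| = 0.64 VA.
Step 11 — Power factor: PF = P/|S| = 1 (leading).

(a) P = 0.64 W  (b) Q = -0.0001069 VAR  (c) S = 0.64 VA  (d) PF = 1 (leading)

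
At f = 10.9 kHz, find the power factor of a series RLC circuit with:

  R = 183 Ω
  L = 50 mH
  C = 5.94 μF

Step 1 — Angular frequency: ω = 2π·f = 2π·1.09e+04 = 6.849e+04 rad/s.
Step 2 — Component impedances:
  R: Z = R = 183 Ω
  L: Z = jωL = j·6.849e+04·0.05 = 0 + j3424 Ω
  C: Z = 1/(jωC) = -j/(ω·C) = 0 - j2.458 Ω
Step 3 — Series combination: Z_total = R + L + C = 183 + j3422 Ω = 3427∠86.9° Ω.
Step 4 — Power factor: PF = cos(φ) = Re(Z)/|Z| = 183/3427 = 0.0534.
Step 5 — Type: Im(Z) = 3422 ⇒ lagging (phase φ = 86.9°).

PF = 0.0534 (lagging, φ = 86.9°)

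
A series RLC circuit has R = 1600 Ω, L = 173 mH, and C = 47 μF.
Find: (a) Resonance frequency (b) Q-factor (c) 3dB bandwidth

Step 1 — Resonance: ω₀ = 1/√(LC) = 1/√(0.173·4.7e-05) = 350.7 rad/s.
Step 2 — f₀ = ω₀/(2π) = 55.81 Hz.
Step 3 — Series Q: Q = ω₀L/R = 350.7·0.173/1600 = 0.03792.
Step 4 — Bandwidth: Δω = ω₀/Q = 9249 rad/s; BW = Δω/(2π) = 1472 Hz.

(a) f₀ = 55.81 Hz  (b) Q = 0.03792  (c) BW = 1472 Hz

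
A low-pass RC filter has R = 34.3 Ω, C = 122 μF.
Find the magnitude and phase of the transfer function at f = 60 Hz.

Step 1 — Angular frequency: ω = 2π·60 = 377 rad/s.
Step 2 — Transfer function: H(jω) = 1/(1 + jωRC).
Step 3 — Denominator: 1 + jωRC = 1 + j·377·34.3·0.000122 = 1 + j1.578.
Step 4 — H = 0.2866 - j0.4522.
Step 5 — Magnitude: |H| = 0.5354 (-5.4 dB); phase: φ = -57.6°.

|H| = 0.5354 (-5.4 dB), φ = -57.6°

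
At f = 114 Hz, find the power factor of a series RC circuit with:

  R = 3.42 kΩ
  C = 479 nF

Step 1 — Angular frequency: ω = 2π·f = 2π·114 = 716.3 rad/s.
Step 2 — Component impedances:
  R: Z = R = 3420 Ω
  C: Z = 1/(jωC) = -j/(ω·C) = 0 - j2915 Ω
Step 3 — Series combination: Z_total = R + C = 3420 - j2915 Ω = 4493∠-40.4° Ω.
Step 4 — Power factor: PF = cos(φ) = Re(Z)/|Z| = 3420/4493.5 = 0.7611.
Step 5 — Type: Im(Z) = -2915 ⇒ leading (phase φ = -40.4°).

PF = 0.7611 (leading, φ = -40.4°)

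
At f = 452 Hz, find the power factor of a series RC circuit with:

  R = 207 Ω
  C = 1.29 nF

Step 1 — Angular frequency: ω = 2π·f = 2π·452 = 2840 rad/s.
Step 2 — Component impedances:
  R: Z = R = 207 Ω
  C: Z = 1/(jωC) = -j/(ω·C) = 0 - j2.73e+05 Ω
Step 3 — Series combination: Z_total = R + C = 207 - j2.73e+05 Ω = 2.73e+05∠-90.0° Ω.
Step 4 — Power factor: PF = cos(φ) = Re(Z)/|Z| = 207/2.7296e+05 = 0.0007584.
Step 5 — Type: Im(Z) = -2.73e+05 ⇒ leading (phase φ = -90.0°).

PF = 0.0007584 (leading, φ = -90.0°)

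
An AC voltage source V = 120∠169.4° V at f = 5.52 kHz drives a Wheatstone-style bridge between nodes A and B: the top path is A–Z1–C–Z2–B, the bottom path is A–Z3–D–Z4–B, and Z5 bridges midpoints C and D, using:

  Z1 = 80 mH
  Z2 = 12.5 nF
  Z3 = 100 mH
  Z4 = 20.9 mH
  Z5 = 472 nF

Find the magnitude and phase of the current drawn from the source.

Step 1 — Angular frequency: ω = 2π·f = 2π·5520 = 3.468e+04 rad/s.
Step 2 — Component impedances:
  Z1: Z = jωL = j·3.468e+04·0.08 = 0 + j2775 Ω
  Z2: Z = 1/(jωC) = -j/(ω·C) = 0 - j2307 Ω
  Z3: Z = jωL = j·3.468e+04·0.1 = 0 + j3468 Ω
  Z4: Z = jωL = j·3.468e+04·0.0209 = 0 + j724.9 Ω
  Z5: Z = 1/(jωC) = -j/(ω·C) = 0 - j61.09 Ω
Step 3 — Bridge requires nodal analysis (the Z5 bridge couples midpoints C and D, so the two paths cannot be reduced to a simple series/parallel combination). Setting node B to ground and injecting 1 A at node A, the 3-node admittance system at A, C, D solves to V_A = Z_AB = 0 + j2538 Ω = 2538∠90.0° Ω.
Step 4 — Source phasor: V = 120∠169.4° V = -118 + j22.07 V.
Step 5 — Ohm's law: I = V / Z_total = (-118 + j22.07) / (0 + j2538) = 0.008699 + j0.04648 A.
Step 6 — Convert to polar: |I| = 0.04729 A, ∠I = 79.4°.

I = 0.04729∠79.4° A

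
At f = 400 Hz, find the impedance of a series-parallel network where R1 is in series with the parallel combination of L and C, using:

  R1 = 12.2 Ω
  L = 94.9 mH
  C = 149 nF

Step 1 — Angular frequency: ω = 2π·f = 2π·400 = 2513 rad/s.
Step 2 — Component impedances:
  R1: Z = R = 12.2 Ω
  L: Z = jωL = j·2513·0.0949 = 0 + j238.5 Ω
  C: Z = 1/(jωC) = -j/(ω·C) = 0 - j2670 Ω
Step 3 — Parallel branch: L || C = 1/(1/L + 1/C) = 0 + j261.9 Ω.
Step 4 — Series with R1: Z_total = R1 + (L || C) = 12.2 + j261.9 Ω = 262.2∠87.3° Ω.

Z = 12.2 + j261.9 Ω = 262.2∠87.3° Ω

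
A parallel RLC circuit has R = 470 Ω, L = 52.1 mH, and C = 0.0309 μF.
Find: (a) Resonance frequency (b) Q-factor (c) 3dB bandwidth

Step 1 — Resonance: ω₀ = 1/√(LC) = 1/√(0.0521·3.09e-08) = 2.492e+04 rad/s.
Step 2 — f₀ = ω₀/(2π) = 3967 Hz.
Step 3 — Parallel Q: Q = R/(ω₀L) = 470/(2.492e+04·0.0521) = 0.362.
Step 4 — Bandwidth: Δω = ω₀/Q = 6.886e+04 rad/s; BW = Δω/(2π) = 1.096e+04 Hz.

(a) f₀ = 3967 Hz  (b) Q = 0.362  (c) BW = 1.096e+04 Hz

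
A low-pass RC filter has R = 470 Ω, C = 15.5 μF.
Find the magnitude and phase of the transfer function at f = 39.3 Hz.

Step 1 — Angular frequency: ω = 2π·39.3 = 246.9 rad/s.
Step 2 — Transfer function: H(jω) = 1/(1 + jωRC).
Step 3 — Denominator: 1 + jωRC = 1 + j·246.9·470·1.55e-05 = 1 + j1.799.
Step 4 — H = 0.2361 - j0.4247.
Step 5 — Magnitude: |H| = 0.4859 (-6.3 dB); phase: φ = -60.9°.

|H| = 0.4859 (-6.3 dB), φ = -60.9°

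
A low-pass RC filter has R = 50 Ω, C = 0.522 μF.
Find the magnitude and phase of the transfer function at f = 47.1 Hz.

Step 1 — Angular frequency: ω = 2π·47.1 = 295.9 rad/s.
Step 2 — Transfer function: H(jω) = 1/(1 + jωRC).
Step 3 — Denominator: 1 + jωRC = 1 + j·295.9·50·5.22e-07 = 1 + j0.007724.
Step 4 — H = 0.9999 - j0.007724.
Step 5 — Magnitude: |H| = 1 (-0.0 dB); phase: φ = -0.4°.

|H| = 1 (-0.0 dB), φ = -0.4°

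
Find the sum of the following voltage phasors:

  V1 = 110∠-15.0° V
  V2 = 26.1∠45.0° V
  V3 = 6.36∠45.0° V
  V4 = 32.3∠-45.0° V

Step 1 — Convert each phasor to rectangular form:
  V1 = 110·(cos(-15.0°) + j·sin(-15.0°)) = 106.3 - j28.47 V
  V2 = 26.1·(cos(45.0°) + j·sin(45.0°)) = 18.46 + j18.46 V
  V3 = 6.36·(cos(45.0°) + j·sin(45.0°)) = 4.497 + j4.497 V
  V4 = 32.3·(cos(-45.0°) + j·sin(-45.0°)) = 22.84 - j22.84 V
Step 2 — Sum components: V_total = 152 - j28.36 V.
Step 3 — Convert to polar: |V_total| = 154.7 V, ∠V_total = -10.6°.

V_total = 154.7∠-10.6° V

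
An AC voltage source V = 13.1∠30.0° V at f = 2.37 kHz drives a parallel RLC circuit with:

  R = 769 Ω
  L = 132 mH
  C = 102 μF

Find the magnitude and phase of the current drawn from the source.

Step 1 — Angular frequency: ω = 2π·f = 2π·2370 = 1.489e+04 rad/s.
Step 2 — Component impedances:
  R: Z = R = 769 Ω
  L: Z = jωL = j·1.489e+04·0.132 = 0 + j1966 Ω
  C: Z = 1/(jωC) = -j/(ω·C) = 0 - j0.6584 Ω
Step 3 — Parallel combination: 1/Z_total = 1/R + 1/L + 1/C; Z_total = 0.000564 - j0.6586 Ω = 0.6586∠-90.0° Ω.
Step 4 — Source phasor: V = 13.1∠30.0° V = 11.34 + j6.55 V.
Step 5 — Ohm's law: I = V / Z_total = (11.34 + j6.55) / (0.000564 - j0.6586) = -9.931 + j17.23 A.
Step 6 — Convert to polar: |I| = 19.89 A, ∠I = 120.0°.

I = 19.89∠120.0° A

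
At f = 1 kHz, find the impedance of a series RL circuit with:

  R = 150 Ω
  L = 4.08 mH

Step 1 — Angular frequency: ω = 2π·f = 2π·1000 = 6283 rad/s.
Step 2 — Component impedances:
  R: Z = R = 150 Ω
  L: Z = jωL = j·6283·0.00408 = 0 + j25.64 Ω
Step 3 — Series combination: Z_total = R + L = 150 + j25.64 Ω = 152.2∠9.7° Ω.

Z = 150 + j25.64 Ω = 152.2∠9.7° Ω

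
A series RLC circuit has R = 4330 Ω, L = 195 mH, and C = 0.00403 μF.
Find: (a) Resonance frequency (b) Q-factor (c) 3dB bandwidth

Step 1 — Resonance: ω₀ = 1/√(LC) = 1/√(0.195·4.03e-09) = 3.567e+04 rad/s.
Step 2 — f₀ = ω₀/(2π) = 5677 Hz.
Step 3 — Series Q: Q = ω₀L/R = 3.567e+04·0.195/4330 = 1.606.
Step 4 — Bandwidth: Δω = ω₀/Q = 2.221e+04 rad/s; BW = Δω/(2π) = 3534 Hz.

(a) f₀ = 5677 Hz  (b) Q = 1.606  (c) BW = 3534 Hz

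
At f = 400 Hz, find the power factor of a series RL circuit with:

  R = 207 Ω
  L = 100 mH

Step 1 — Angular frequency: ω = 2π·f = 2π·400 = 2513 rad/s.
Step 2 — Component impedances:
  R: Z = R = 207 Ω
  L: Z = jωL = j·2513·0.1 = 0 + j251.3 Ω
Step 3 — Series combination: Z_total = R + L = 207 + j251.3 Ω = 325.6∠50.5° Ω.
Step 4 — Power factor: PF = cos(φ) = Re(Z)/|Z| = 207/325.599 = 0.6358.
Step 5 — Type: Im(Z) = 251.3 ⇒ lagging (phase φ = 50.5°).

PF = 0.6358 (lagging, φ = 50.5°)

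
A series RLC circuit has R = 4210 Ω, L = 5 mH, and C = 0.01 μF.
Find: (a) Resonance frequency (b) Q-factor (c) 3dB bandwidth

Step 1 — Resonance condition Im(Z)=0 gives ω₀ = 1/√(LC).
Step 2 — ω₀ = 1/√(0.005·1e-08) = 1.414e+05 rad/s.
Step 3 — f₀ = ω₀/(2π) = 2.251e+04 Hz.
Step 4 — Series Q: Q = ω₀L/R = 1.414e+05·0.005/4210 = 0.168.
Step 5 — 3dB bandwidth: Δω = ω₀/Q = 8.42e+05 rad/s; BW = Δω/(2π) = 1.34e+05 Hz.

(a) f₀ = 2.251e+04 Hz  (b) Q = 0.168  (c) BW = 1.34e+05 Hz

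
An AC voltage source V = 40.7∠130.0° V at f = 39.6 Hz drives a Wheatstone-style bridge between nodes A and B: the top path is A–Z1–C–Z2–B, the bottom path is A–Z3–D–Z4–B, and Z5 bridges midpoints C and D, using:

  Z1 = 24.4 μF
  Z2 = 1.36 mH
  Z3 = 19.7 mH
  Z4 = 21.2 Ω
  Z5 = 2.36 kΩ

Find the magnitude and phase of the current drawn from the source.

Step 1 — Angular frequency: ω = 2π·f = 2π·39.6 = 248.8 rad/s.
Step 2 — Component impedances:
  Z1: Z = 1/(jωC) = -j/(ω·C) = 0 - j164.7 Ω
  Z2: Z = jωL = j·248.8·0.00136 = 0 + j0.3384 Ω
  Z3: Z = jωL = j·248.8·0.0197 = 0 + j4.902 Ω
  Z4: Z = R = 21.2 Ω
  Z5: Z = R = 2360 Ω
Step 3 — Bridge requires nodal analysis (the Z5 bridge couples midpoints C and D, so the two paths cannot be reduced to a simple series/parallel combination). Setting node B to ground and injecting 1 A at node A, the 3-node admittance system at A, C, D solves to V_A = Z_AB = 21.94 + j2.161 Ω = 22.05∠5.6° Ω.
Step 4 — Source phasor: V = 40.7∠130.0° V = -26.16 + j31.18 V.
Step 5 — Ohm's law: I = V / Z_total = (-26.16 + j31.18) / (21.94 + j2.161) = -1.042 + j1.524 A.
Step 6 — Convert to polar: |I| = 1.846 A, ∠I = 124.4°.

I = 1.846∠124.4° A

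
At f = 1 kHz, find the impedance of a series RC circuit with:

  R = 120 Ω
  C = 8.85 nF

Step 1 — Angular frequency: ω = 2π·f = 2π·1000 = 6283 rad/s.
Step 2 — Component impedances:
  R: Z = R = 120 Ω
  C: Z = 1/(jωC) = -j/(ω·C) = 0 - j1.798e+04 Ω
Step 3 — Series combination: Z_total = R + C = 120 - j1.798e+04 Ω = 1.798e+04∠-89.6° Ω.

Z = 120 - j1.798e+04 Ω = 1.798e+04∠-89.6° Ω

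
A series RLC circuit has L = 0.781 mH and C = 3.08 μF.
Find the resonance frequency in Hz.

Step 1 — Resonance condition Im(Z)=0 gives ω₀ = 1/√(LC).
Step 2 — ω₀ = 1/√(0.000781·3.08e-06) = 2.039e+04 rad/s.
Step 3 — f₀ = ω₀/(2π) = 3245 Hz.

f₀ = 3245 Hz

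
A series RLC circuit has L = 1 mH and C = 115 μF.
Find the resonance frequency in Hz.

Step 1 — Resonance condition Im(Z)=0 gives ω₀ = 1/√(LC).
Step 2 — ω₀ = 1/√(0.001·0.000115) = 2949 rad/s.
Step 3 — f₀ = ω₀/(2π) = 469.3 Hz.

f₀ = 469.3 Hz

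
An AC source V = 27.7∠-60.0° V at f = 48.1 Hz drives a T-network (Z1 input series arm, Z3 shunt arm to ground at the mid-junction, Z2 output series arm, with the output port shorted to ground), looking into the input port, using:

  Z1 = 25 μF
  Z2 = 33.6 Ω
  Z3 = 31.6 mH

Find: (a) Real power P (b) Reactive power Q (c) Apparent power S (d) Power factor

Step 1 — Angular frequency: ω = 2π·f = 2π·48.1 = 302.2 rad/s.
Step 2 — Component impedances:
  Z1: Z = 1/(jωC) = -j/(ω·C) = 0 - j132.4 Ω
  Z2: Z = R = 33.6 Ω
  Z3: Z = jωL = j·302.2·0.0316 = 0 + j9.55 Ω
Step 3 — With the output port shorted to ground, the output series arm Z2 runs from the junction to ground; the shunt arm Z3 also runs from the junction to ground. They appear in parallel: Z3 || Z2 = 2.512 + j8.836 Ω.
Step 4 — Series with input arm Z1: Z_in = Z1 + (Z3 || Z2) = 2.512 - j123.5 Ω = 123.5∠-88.8° Ω.
Step 5 — Source phasor: V = 27.7∠-60.0° V = 13.85 - j23.99 V.
Step 6 — Current: I = V / Z = 0.1964 + j0.1081 A = 0.2242∠28.8° A.
Step 7 — Complex power: S = V·I* = 0.1263 - j6.209 VA.
Step 8 — Real power: P = Re(S) = 0.1263 W.
Step 9 — Reactive power: Q = Im(S) = -6.209 VAR.
Step 10 — Apparent power: |S| = 6.211 VA.
Step 11 — Power factor: PF = P/|S| = 0.02033 (leading).

(a) P = 0.1263 W  (b) Q = -6.209 VAR  (c) S = 6.211 VA  (d) PF = 0.02033 (leading)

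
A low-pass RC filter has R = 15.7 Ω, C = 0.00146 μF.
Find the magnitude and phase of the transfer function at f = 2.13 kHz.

Step 1 — Angular frequency: ω = 2π·2130 = 1.338e+04 rad/s.
Step 2 — Transfer function: H(jω) = 1/(1 + jωRC).
Step 3 — Denominator: 1 + jωRC = 1 + j·1.338e+04·15.7·1.46e-09 = 1 + j0.0003068.
Step 4 — H = 1 - j0.0003068.
Step 5 — Magnitude: |H| = 1 (-0.0 dB); phase: φ = -0.0°.

|H| = 1 (-0.0 dB), φ = -0.0°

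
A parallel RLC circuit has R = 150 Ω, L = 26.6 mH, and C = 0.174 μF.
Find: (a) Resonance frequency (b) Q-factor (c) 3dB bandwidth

Step 1 — Resonance: ω₀ = 1/√(LC) = 1/√(0.0266·1.74e-07) = 1.47e+04 rad/s.
Step 2 — f₀ = ω₀/(2π) = 2339 Hz.
Step 3 — Parallel Q: Q = R/(ω₀L) = 150/(1.47e+04·0.0266) = 0.3836.
Step 4 — Bandwidth: Δω = ω₀/Q = 3.831e+04 rad/s; BW = Δω/(2π) = 6098 Hz.

(a) f₀ = 2339 Hz  (b) Q = 0.3836  (c) BW = 6098 Hz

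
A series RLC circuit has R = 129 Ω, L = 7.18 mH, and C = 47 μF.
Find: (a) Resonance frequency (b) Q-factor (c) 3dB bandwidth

Step 1 — Resonance condition Im(Z)=0 gives ω₀ = 1/√(LC).
Step 2 — ω₀ = 1/√(0.00718·4.7e-05) = 1721 rad/s.
Step 3 — f₀ = ω₀/(2π) = 274 Hz.
Step 4 — Series Q: Q = ω₀L/R = 1721·0.00718/129 = 0.09581.
Step 5 — 3dB bandwidth: Δω = ω₀/Q = 1.797e+04 rad/s; BW = Δω/(2π) = 2859 Hz.

(a) f₀ = 274 Hz  (b) Q = 0.09581  (c) BW = 2859 Hz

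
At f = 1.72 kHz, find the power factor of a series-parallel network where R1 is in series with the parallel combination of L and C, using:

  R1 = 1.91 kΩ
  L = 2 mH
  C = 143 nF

Step 1 — Angular frequency: ω = 2π·f = 2π·1720 = 1.081e+04 rad/s.
Step 2 — Component impedances:
  R1: Z = R = 1910 Ω
  L: Z = jωL = j·1.081e+04·0.002 = 0 + j21.61 Ω
  C: Z = 1/(jωC) = -j/(ω·C) = 0 - j647.1 Ω
Step 3 — Parallel branch: L || C = 1/(1/L + 1/C) = 0 + j22.36 Ω.
Step 4 — Series with R1: Z_total = R1 + (L || C) = 1910 + j22.36 Ω = 1910∠0.7° Ω.
Step 5 — Power factor: PF = cos(φ) = Re(Z)/|Z| = 1910/1910.1 = 0.9999.
Step 6 — Type: Im(Z) = 22.36 ⇒ lagging (phase φ = 0.7°).

PF = 0.9999 (lagging, φ = 0.7°)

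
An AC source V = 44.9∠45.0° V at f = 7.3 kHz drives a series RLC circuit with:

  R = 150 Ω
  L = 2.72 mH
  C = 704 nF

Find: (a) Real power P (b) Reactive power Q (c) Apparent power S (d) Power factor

Step 1 — Angular frequency: ω = 2π·f = 2π·7300 = 4.587e+04 rad/s.
Step 2 — Component impedances:
  R: Z = R = 150 Ω
  L: Z = jωL = j·4.587e+04·0.00272 = 0 + j124.8 Ω
  C: Z = 1/(jωC) = -j/(ω·C) = 0 - j30.97 Ω
Step 3 — Series combination: Z_total = R + L + C = 150 + j93.79 Ω = 176.9∠32.0° Ω.
Step 4 — Source phasor: V = 44.9∠45.0° V = 31.75 + j31.75 V.
Step 5 — Current: I = V / Z = 0.2473 + j0.05702 A = 0.2538∠13.0° A.
Step 6 — Complex power: S = V·I* = 9.662 + j6.042 VA.
Step 7 — Real power: P = Re(S) = 9.662 W.
Step 8 — Reactive power: Q = Im(S) = 6.042 VAR.
Step 9 — Apparent power: |S| = 11.4 VA.
Step 10 — Power factor: PF = P/|S| = 0.8479 (lagging).

(a) P = 9.662 W  (b) Q = 6.042 VAR  (c) S = 11.4 VA  (d) PF = 0.8479 (lagging)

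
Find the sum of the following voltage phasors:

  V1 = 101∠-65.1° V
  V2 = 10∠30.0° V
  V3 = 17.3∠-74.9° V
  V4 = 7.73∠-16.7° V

Step 1 — Convert each phasor to rectangular form:
  V1 = 101·(cos(-65.1°) + j·sin(-65.1°)) = 42.52 - j91.61 V
  V2 = 10·(cos(30.0°) + j·sin(30.0°)) = 8.66 + j5 V
  V3 = 17.3·(cos(-74.9°) + j·sin(-74.9°)) = 4.507 - j16.7 V
  V4 = 7.73·(cos(-16.7°) + j·sin(-16.7°)) = 7.404 - j2.221 V
Step 2 — Sum components: V_total = 63.1 - j105.5 V.
Step 3 — Convert to polar: |V_total| = 123 V, ∠V_total = -59.1°.

V_total = 123∠-59.1° V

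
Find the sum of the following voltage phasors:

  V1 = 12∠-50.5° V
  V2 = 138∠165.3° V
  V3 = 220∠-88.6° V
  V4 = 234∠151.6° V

Step 1 — Convert each phasor to rectangular form:
  V1 = 12·(cos(-50.5°) + j·sin(-50.5°)) = 7.633 - j9.259 V
  V2 = 138·(cos(165.3°) + j·sin(165.3°)) = -133.5 + j35.02 V
  V3 = 220·(cos(-88.6°) + j·sin(-88.6°)) = 5.375 - j219.9 V
  V4 = 234·(cos(151.6°) + j·sin(151.6°)) = -205.8 + j111.3 V
Step 2 — Sum components: V_total = -326.3 - j82.88 V.
Step 3 — Convert to polar: |V_total| = 336.7 V, ∠V_total = -165.7°.

V_total = 336.7∠-165.7° V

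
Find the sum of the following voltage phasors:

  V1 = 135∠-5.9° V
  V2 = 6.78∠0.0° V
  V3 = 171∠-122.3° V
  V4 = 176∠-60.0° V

Step 1 — Convert each phasor to rectangular form:
  V1 = 135·(cos(-5.9°) + j·sin(-5.9°)) = 134.3 - j13.88 V
  V2 = 6.78·(cos(0.0°) + j·sin(0.0°)) = 6.78 V
  V3 = 171·(cos(-122.3°) + j·sin(-122.3°)) = -91.37 - j144.5 V
  V4 = 176·(cos(-60.0°) + j·sin(-60.0°)) = 88 - j152.4 V
Step 2 — Sum components: V_total = 137.7 - j310.8 V.
Step 3 — Convert to polar: |V_total| = 340 V, ∠V_total = -66.1°.

V_total = 340∠-66.1° V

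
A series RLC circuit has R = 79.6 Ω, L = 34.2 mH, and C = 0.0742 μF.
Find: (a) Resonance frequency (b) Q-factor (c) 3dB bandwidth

Step 1 — Resonance condition Im(Z)=0 gives ω₀ = 1/√(LC).
Step 2 — ω₀ = 1/√(0.0342·7.42e-08) = 1.985e+04 rad/s.
Step 3 — f₀ = ω₀/(2π) = 3159 Hz.
Step 4 — Series Q: Q = ω₀L/R = 1.985e+04·0.0342/79.6 = 8.529.
Step 5 — 3dB bandwidth: Δω = ω₀/Q = 2327 rad/s; BW = Δω/(2π) = 370.4 Hz.

(a) f₀ = 3159 Hz  (b) Q = 8.529  (c) BW = 370.4 Hz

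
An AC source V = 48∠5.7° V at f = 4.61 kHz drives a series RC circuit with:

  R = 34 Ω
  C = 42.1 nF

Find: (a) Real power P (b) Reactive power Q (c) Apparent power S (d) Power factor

Step 1 — Angular frequency: ω = 2π·f = 2π·4610 = 2.897e+04 rad/s.
Step 2 — Component impedances:
  R: Z = R = 34 Ω
  C: Z = 1/(jωC) = -j/(ω·C) = 0 - j820 Ω
Step 3 — Series combination: Z_total = R + C = 34 - j820 Ω = 820.7∠-87.6° Ω.
Step 4 — Source phasor: V = 48∠5.7° V = 47.76 + j4.767 V.
Step 5 — Current: I = V / Z = -0.003393 + j0.05838 A = 0.05848∠93.3° A.
Step 6 — Complex power: S = V·I* = 0.1163 - j2.805 VA.
Step 7 — Real power: P = Re(S) = 0.1163 W.
Step 8 — Reactive power: Q = Im(S) = -2.805 VAR.
Step 9 — Apparent power: |S| = 2.807 VA.
Step 10 — Power factor: PF = P/|S| = 0.04143 (leading).

(a) P = 0.1163 W  (b) Q = -2.805 VAR  (c) S = 2.807 VA  (d) PF = 0.04143 (leading)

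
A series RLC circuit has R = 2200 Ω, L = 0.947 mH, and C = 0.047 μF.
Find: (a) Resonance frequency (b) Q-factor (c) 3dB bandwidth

Step 1 — Resonance condition Im(Z)=0 gives ω₀ = 1/√(LC).
Step 2 — ω₀ = 1/√(0.000947·4.7e-08) = 1.499e+05 rad/s.
Step 3 — f₀ = ω₀/(2π) = 2.386e+04 Hz.
Step 4 — Series Q: Q = ω₀L/R = 1.499e+05·0.000947/2200 = 0.06452.
Step 5 — 3dB bandwidth: Δω = ω₀/Q = 2.323e+06 rad/s; BW = Δω/(2π) = 3.697e+05 Hz.

(a) f₀ = 2.386e+04 Hz  (b) Q = 0.06452  (c) BW = 3.697e+05 Hz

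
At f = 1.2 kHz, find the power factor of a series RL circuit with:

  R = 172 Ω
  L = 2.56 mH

Step 1 — Angular frequency: ω = 2π·f = 2π·1200 = 7540 rad/s.
Step 2 — Component impedances:
  R: Z = R = 172 Ω
  L: Z = jωL = j·7540·0.00256 = 0 + j19.3 Ω
Step 3 — Series combination: Z_total = R + L = 172 + j19.3 Ω = 173.1∠6.4° Ω.
Step 4 — Power factor: PF = cos(φ) = Re(Z)/|Z| = 172/173.08 = 0.9938.
Step 5 — Type: Im(Z) = 19.3 ⇒ lagging (phase φ = 6.4°).

PF = 0.9938 (lagging, φ = 6.4°)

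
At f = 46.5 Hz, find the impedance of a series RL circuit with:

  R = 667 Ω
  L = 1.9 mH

Step 1 — Angular frequency: ω = 2π·f = 2π·46.5 = 292.2 rad/s.
Step 2 — Component impedances:
  R: Z = R = 667 Ω
  L: Z = jωL = j·292.2·0.0019 = 0 + j0.5551 Ω
Step 3 — Series combination: Z_total = R + L = 667 + j0.5551 Ω = 667∠0.0° Ω.

Z = 667 + j0.5551 Ω = 667∠0.0° Ω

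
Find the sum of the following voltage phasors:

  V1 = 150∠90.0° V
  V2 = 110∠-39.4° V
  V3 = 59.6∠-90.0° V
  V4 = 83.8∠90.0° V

Step 1 — Convert each phasor to rectangular form:
  V1 = 150·(cos(90.0°) + j·sin(90.0°)) = 0 + j150 V
  V2 = 110·(cos(-39.4°) + j·sin(-39.4°)) = 85 - j69.82 V
  V3 = 59.6·(cos(-90.0°) + j·sin(-90.0°)) = 0 - j59.6 V
  V4 = 83.8·(cos(90.0°) + j·sin(90.0°)) = 0 + j83.8 V
Step 2 — Sum components: V_total = 85 + j104.4 V.
Step 3 — Convert to polar: |V_total| = 134.6 V, ∠V_total = 50.8°.

V_total = 134.6∠50.8° V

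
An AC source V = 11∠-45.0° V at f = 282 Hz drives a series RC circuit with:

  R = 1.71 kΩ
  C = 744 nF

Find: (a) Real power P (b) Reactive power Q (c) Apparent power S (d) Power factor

Step 1 — Angular frequency: ω = 2π·f = 2π·282 = 1772 rad/s.
Step 2 — Component impedances:
  R: Z = R = 1710 Ω
  C: Z = 1/(jωC) = -j/(ω·C) = 0 - j758.6 Ω
Step 3 — Series combination: Z_total = R + C = 1710 - j758.6 Ω = 1871∠-23.9° Ω.
Step 4 — Source phasor: V = 11∠-45.0° V = 7.778 - j7.778 V.
Step 5 — Current: I = V / Z = 0.005487 - j0.002115 A = 0.00588∠-21.1° A.
Step 6 — Complex power: S = V·I* = 0.05913 - j0.02623 VA.
Step 7 — Real power: P = Re(S) = 0.05913 W.
Step 8 — Reactive power: Q = Im(S) = -0.02623 VAR.
Step 9 — Apparent power: |S| = 0.06468 VA.
Step 10 — Power factor: PF = P/|S| = 0.9141 (leading).

(a) P = 0.05913 W  (b) Q = -0.02623 VAR  (c) S = 0.06468 VA  (d) PF = 0.9141 (leading)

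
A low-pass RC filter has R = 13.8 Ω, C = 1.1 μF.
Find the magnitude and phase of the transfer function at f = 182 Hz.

Step 1 — Angular frequency: ω = 2π·182 = 1144 rad/s.
Step 2 — Transfer function: H(jω) = 1/(1 + jωRC).
Step 3 — Denominator: 1 + jωRC = 1 + j·1144·13.8·1.1e-06 = 1 + j0.01736.
Step 4 — H = 0.9997 - j0.01735.
Step 5 — Magnitude: |H| = 0.9998 (-0.0 dB); phase: φ = -1.0°.

|H| = 0.9998 (-0.0 dB), φ = -1.0°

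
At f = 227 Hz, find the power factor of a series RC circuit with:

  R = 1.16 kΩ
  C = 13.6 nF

Step 1 — Angular frequency: ω = 2π·f = 2π·227 = 1426 rad/s.
Step 2 — Component impedances:
  R: Z = R = 1160 Ω
  C: Z = 1/(jωC) = -j/(ω·C) = 0 - j5.155e+04 Ω
Step 3 — Series combination: Z_total = R + C = 1160 - j5.155e+04 Ω = 5.157e+04∠-88.7° Ω.
Step 4 — Power factor: PF = cos(φ) = Re(Z)/|Z| = 1160/51566 = 0.0225.
Step 5 — Type: Im(Z) = -5.155e+04 ⇒ leading (phase φ = -88.7°).

PF = 0.0225 (leading, φ = -88.7°)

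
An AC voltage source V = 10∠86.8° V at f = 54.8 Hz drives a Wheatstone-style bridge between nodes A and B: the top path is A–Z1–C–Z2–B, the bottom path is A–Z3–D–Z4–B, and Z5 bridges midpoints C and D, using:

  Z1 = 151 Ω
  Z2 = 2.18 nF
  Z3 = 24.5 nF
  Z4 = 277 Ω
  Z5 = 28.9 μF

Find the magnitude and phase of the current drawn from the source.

Step 1 — Angular frequency: ω = 2π·f = 2π·54.8 = 344.3 rad/s.
Step 2 — Component impedances:
  Z1: Z = R = 151 Ω
  Z2: Z = 1/(jωC) = -j/(ω·C) = 0 - j1.332e+06 Ω
  Z3: Z = 1/(jωC) = -j/(ω·C) = 0 - j1.185e+05 Ω
  Z4: Z = R = 277 Ω
  Z5: Z = 1/(jωC) = -j/(ω·C) = 0 - j100.5 Ω
Step 3 — Bridge requires nodal analysis (the Z5 bridge couples midpoints C and D, so the two paths cannot be reduced to a simple series/parallel combination). Setting node B to ground and injecting 1 A at node A, the 3-node admittance system at A, C, D solves to V_A = Z_AB = 427.7 - j100.7 Ω = 439.4∠-13.2° Ω.
Step 4 — Source phasor: V = 10∠86.8° V = 0.5582 + j9.984 V.
Step 5 — Ohm's law: I = V / Z_total = (0.5582 + j9.984) / (427.7 - j100.7) = -0.003969 + j0.02241 A.
Step 6 — Convert to polar: |I| = 0.02276 A, ∠I = 100.0°.

I = 0.02276∠100.0° A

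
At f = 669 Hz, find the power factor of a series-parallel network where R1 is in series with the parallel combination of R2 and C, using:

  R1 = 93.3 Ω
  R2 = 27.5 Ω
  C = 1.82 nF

Step 1 — Angular frequency: ω = 2π·f = 2π·669 = 4203 rad/s.
Step 2 — Component impedances:
  R1: Z = R = 93.3 Ω
  R2: Z = R = 27.5 Ω
  C: Z = 1/(jωC) = -j/(ω·C) = 0 - j1.307e+05 Ω
Step 3 — Parallel branch: R2 || C = 1/(1/R2 + 1/C) = 27.5 - j0.005786 Ω.
Step 4 — Series with R1: Z_total = R1 + (R2 || C) = 120.8 - j0.005786 Ω = 120.8∠-0.0° Ω.
Step 5 — Power factor: PF = cos(φ) = Re(Z)/|Z| = 120.8/120.8 = 1.
Step 6 — Type: Im(Z) = -0.005786 ⇒ leading (phase φ = -0.0°).

PF = 1 (leading, φ = -0.0°)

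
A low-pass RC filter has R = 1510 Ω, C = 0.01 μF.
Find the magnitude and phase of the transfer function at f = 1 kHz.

Step 1 — Angular frequency: ω = 2π·1000 = 6283 rad/s.
Step 2 — Transfer function: H(jω) = 1/(1 + jωRC).
Step 3 — Denominator: 1 + jωRC = 1 + j·6283·1510·1e-08 = 1 + j0.09488.
Step 4 — H = 0.9911 - j0.09403.
Step 5 — Magnitude: |H| = 0.9955 (-0.0 dB); phase: φ = -5.4°.

|H| = 0.9955 (-0.0 dB), φ = -5.4°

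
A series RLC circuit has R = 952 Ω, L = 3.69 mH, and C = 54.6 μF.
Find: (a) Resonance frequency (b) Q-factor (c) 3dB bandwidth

Step 1 — Resonance condition Im(Z)=0 gives ω₀ = 1/√(LC).
Step 2 — ω₀ = 1/√(0.00369·5.46e-05) = 2228 rad/s.
Step 3 — f₀ = ω₀/(2π) = 354.6 Hz.
Step 4 — Series Q: Q = ω₀L/R = 2228·0.00369/952 = 0.008635.
Step 5 — 3dB bandwidth: Δω = ω₀/Q = 2.58e+05 rad/s; BW = Δω/(2π) = 4.106e+04 Hz.

(a) f₀ = 354.6 Hz  (b) Q = 0.008635  (c) BW = 4.106e+04 Hz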